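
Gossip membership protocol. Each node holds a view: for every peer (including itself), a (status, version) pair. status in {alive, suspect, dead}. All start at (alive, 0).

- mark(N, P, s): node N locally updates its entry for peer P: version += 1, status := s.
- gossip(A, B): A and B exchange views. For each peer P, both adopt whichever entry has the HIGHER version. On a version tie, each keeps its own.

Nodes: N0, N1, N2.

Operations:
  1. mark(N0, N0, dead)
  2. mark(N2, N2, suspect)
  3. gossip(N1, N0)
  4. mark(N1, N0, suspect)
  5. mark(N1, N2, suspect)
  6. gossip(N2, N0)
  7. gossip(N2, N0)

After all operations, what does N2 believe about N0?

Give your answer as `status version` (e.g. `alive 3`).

Op 1: N0 marks N0=dead -> (dead,v1)
Op 2: N2 marks N2=suspect -> (suspect,v1)
Op 3: gossip N1<->N0 -> N1.N0=(dead,v1) N1.N1=(alive,v0) N1.N2=(alive,v0) | N0.N0=(dead,v1) N0.N1=(alive,v0) N0.N2=(alive,v0)
Op 4: N1 marks N0=suspect -> (suspect,v2)
Op 5: N1 marks N2=suspect -> (suspect,v1)
Op 6: gossip N2<->N0 -> N2.N0=(dead,v1) N2.N1=(alive,v0) N2.N2=(suspect,v1) | N0.N0=(dead,v1) N0.N1=(alive,v0) N0.N2=(suspect,v1)
Op 7: gossip N2<->N0 -> N2.N0=(dead,v1) N2.N1=(alive,v0) N2.N2=(suspect,v1) | N0.N0=(dead,v1) N0.N1=(alive,v0) N0.N2=(suspect,v1)

Answer: dead 1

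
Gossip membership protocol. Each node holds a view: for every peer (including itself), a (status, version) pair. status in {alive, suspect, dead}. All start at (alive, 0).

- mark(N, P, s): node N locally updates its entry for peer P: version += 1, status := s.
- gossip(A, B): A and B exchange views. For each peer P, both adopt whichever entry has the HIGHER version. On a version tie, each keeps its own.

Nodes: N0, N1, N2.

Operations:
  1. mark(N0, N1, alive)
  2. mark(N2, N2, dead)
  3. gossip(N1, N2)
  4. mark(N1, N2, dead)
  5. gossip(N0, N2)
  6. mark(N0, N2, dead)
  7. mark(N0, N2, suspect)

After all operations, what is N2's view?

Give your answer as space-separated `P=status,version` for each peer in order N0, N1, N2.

Answer: N0=alive,0 N1=alive,1 N2=dead,1

Derivation:
Op 1: N0 marks N1=alive -> (alive,v1)
Op 2: N2 marks N2=dead -> (dead,v1)
Op 3: gossip N1<->N2 -> N1.N0=(alive,v0) N1.N1=(alive,v0) N1.N2=(dead,v1) | N2.N0=(alive,v0) N2.N1=(alive,v0) N2.N2=(dead,v1)
Op 4: N1 marks N2=dead -> (dead,v2)
Op 5: gossip N0<->N2 -> N0.N0=(alive,v0) N0.N1=(alive,v1) N0.N2=(dead,v1) | N2.N0=(alive,v0) N2.N1=(alive,v1) N2.N2=(dead,v1)
Op 6: N0 marks N2=dead -> (dead,v2)
Op 7: N0 marks N2=suspect -> (suspect,v3)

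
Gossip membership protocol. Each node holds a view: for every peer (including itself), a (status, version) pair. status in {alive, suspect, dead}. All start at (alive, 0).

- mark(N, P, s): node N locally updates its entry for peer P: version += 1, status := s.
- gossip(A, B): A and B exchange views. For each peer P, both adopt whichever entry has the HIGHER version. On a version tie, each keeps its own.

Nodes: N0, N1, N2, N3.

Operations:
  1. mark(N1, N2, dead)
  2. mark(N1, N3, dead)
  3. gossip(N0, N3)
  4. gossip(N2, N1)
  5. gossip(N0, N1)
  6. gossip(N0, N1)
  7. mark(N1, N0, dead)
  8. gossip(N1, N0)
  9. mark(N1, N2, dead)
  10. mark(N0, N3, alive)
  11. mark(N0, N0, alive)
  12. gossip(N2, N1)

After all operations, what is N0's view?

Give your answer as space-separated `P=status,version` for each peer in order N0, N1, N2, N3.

Op 1: N1 marks N2=dead -> (dead,v1)
Op 2: N1 marks N3=dead -> (dead,v1)
Op 3: gossip N0<->N3 -> N0.N0=(alive,v0) N0.N1=(alive,v0) N0.N2=(alive,v0) N0.N3=(alive,v0) | N3.N0=(alive,v0) N3.N1=(alive,v0) N3.N2=(alive,v0) N3.N3=(alive,v0)
Op 4: gossip N2<->N1 -> N2.N0=(alive,v0) N2.N1=(alive,v0) N2.N2=(dead,v1) N2.N3=(dead,v1) | N1.N0=(alive,v0) N1.N1=(alive,v0) N1.N2=(dead,v1) N1.N3=(dead,v1)
Op 5: gossip N0<->N1 -> N0.N0=(alive,v0) N0.N1=(alive,v0) N0.N2=(dead,v1) N0.N3=(dead,v1) | N1.N0=(alive,v0) N1.N1=(alive,v0) N1.N2=(dead,v1) N1.N3=(dead,v1)
Op 6: gossip N0<->N1 -> N0.N0=(alive,v0) N0.N1=(alive,v0) N0.N2=(dead,v1) N0.N3=(dead,v1) | N1.N0=(alive,v0) N1.N1=(alive,v0) N1.N2=(dead,v1) N1.N3=(dead,v1)
Op 7: N1 marks N0=dead -> (dead,v1)
Op 8: gossip N1<->N0 -> N1.N0=(dead,v1) N1.N1=(alive,v0) N1.N2=(dead,v1) N1.N3=(dead,v1) | N0.N0=(dead,v1) N0.N1=(alive,v0) N0.N2=(dead,v1) N0.N3=(dead,v1)
Op 9: N1 marks N2=dead -> (dead,v2)
Op 10: N0 marks N3=alive -> (alive,v2)
Op 11: N0 marks N0=alive -> (alive,v2)
Op 12: gossip N2<->N1 -> N2.N0=(dead,v1) N2.N1=(alive,v0) N2.N2=(dead,v2) N2.N3=(dead,v1) | N1.N0=(dead,v1) N1.N1=(alive,v0) N1.N2=(dead,v2) N1.N3=(dead,v1)

Answer: N0=alive,2 N1=alive,0 N2=dead,1 N3=alive,2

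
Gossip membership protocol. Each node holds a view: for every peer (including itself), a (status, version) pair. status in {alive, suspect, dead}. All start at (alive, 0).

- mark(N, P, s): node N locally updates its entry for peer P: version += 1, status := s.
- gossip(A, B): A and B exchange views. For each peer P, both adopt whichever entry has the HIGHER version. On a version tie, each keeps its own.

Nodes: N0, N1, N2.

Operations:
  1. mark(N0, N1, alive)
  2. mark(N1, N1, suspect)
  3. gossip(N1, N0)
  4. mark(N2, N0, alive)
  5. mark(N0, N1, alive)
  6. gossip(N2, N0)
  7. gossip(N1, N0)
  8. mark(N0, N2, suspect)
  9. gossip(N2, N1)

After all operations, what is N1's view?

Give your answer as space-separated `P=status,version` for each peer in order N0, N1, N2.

Op 1: N0 marks N1=alive -> (alive,v1)
Op 2: N1 marks N1=suspect -> (suspect,v1)
Op 3: gossip N1<->N0 -> N1.N0=(alive,v0) N1.N1=(suspect,v1) N1.N2=(alive,v0) | N0.N0=(alive,v0) N0.N1=(alive,v1) N0.N2=(alive,v0)
Op 4: N2 marks N0=alive -> (alive,v1)
Op 5: N0 marks N1=alive -> (alive,v2)
Op 6: gossip N2<->N0 -> N2.N0=(alive,v1) N2.N1=(alive,v2) N2.N2=(alive,v0) | N0.N0=(alive,v1) N0.N1=(alive,v2) N0.N2=(alive,v0)
Op 7: gossip N1<->N0 -> N1.N0=(alive,v1) N1.N1=(alive,v2) N1.N2=(alive,v0) | N0.N0=(alive,v1) N0.N1=(alive,v2) N0.N2=(alive,v0)
Op 8: N0 marks N2=suspect -> (suspect,v1)
Op 9: gossip N2<->N1 -> N2.N0=(alive,v1) N2.N1=(alive,v2) N2.N2=(alive,v0) | N1.N0=(alive,v1) N1.N1=(alive,v2) N1.N2=(alive,v0)

Answer: N0=alive,1 N1=alive,2 N2=alive,0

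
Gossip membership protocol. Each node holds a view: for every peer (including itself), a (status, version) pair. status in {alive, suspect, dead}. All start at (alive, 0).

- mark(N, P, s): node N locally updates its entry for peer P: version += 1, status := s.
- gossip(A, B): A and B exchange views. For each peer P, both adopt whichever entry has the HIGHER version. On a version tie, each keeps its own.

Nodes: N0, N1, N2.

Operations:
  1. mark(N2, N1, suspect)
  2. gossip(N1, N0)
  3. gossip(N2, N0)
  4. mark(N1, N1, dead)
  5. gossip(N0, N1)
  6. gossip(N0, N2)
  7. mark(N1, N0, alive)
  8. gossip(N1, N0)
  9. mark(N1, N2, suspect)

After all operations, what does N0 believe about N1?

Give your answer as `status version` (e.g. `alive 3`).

Answer: suspect 1

Derivation:
Op 1: N2 marks N1=suspect -> (suspect,v1)
Op 2: gossip N1<->N0 -> N1.N0=(alive,v0) N1.N1=(alive,v0) N1.N2=(alive,v0) | N0.N0=(alive,v0) N0.N1=(alive,v0) N0.N2=(alive,v0)
Op 3: gossip N2<->N0 -> N2.N0=(alive,v0) N2.N1=(suspect,v1) N2.N2=(alive,v0) | N0.N0=(alive,v0) N0.N1=(suspect,v1) N0.N2=(alive,v0)
Op 4: N1 marks N1=dead -> (dead,v1)
Op 5: gossip N0<->N1 -> N0.N0=(alive,v0) N0.N1=(suspect,v1) N0.N2=(alive,v0) | N1.N0=(alive,v0) N1.N1=(dead,v1) N1.N2=(alive,v0)
Op 6: gossip N0<->N2 -> N0.N0=(alive,v0) N0.N1=(suspect,v1) N0.N2=(alive,v0) | N2.N0=(alive,v0) N2.N1=(suspect,v1) N2.N2=(alive,v0)
Op 7: N1 marks N0=alive -> (alive,v1)
Op 8: gossip N1<->N0 -> N1.N0=(alive,v1) N1.N1=(dead,v1) N1.N2=(alive,v0) | N0.N0=(alive,v1) N0.N1=(suspect,v1) N0.N2=(alive,v0)
Op 9: N1 marks N2=suspect -> (suspect,v1)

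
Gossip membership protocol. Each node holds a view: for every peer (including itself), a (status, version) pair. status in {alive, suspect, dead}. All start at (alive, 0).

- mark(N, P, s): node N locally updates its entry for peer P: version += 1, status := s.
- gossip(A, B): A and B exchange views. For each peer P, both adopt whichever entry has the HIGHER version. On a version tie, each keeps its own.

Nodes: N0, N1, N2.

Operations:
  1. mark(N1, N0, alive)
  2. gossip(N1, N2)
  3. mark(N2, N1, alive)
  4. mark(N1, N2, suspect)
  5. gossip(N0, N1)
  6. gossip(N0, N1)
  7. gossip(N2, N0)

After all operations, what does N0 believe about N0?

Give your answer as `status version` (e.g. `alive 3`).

Answer: alive 1

Derivation:
Op 1: N1 marks N0=alive -> (alive,v1)
Op 2: gossip N1<->N2 -> N1.N0=(alive,v1) N1.N1=(alive,v0) N1.N2=(alive,v0) | N2.N0=(alive,v1) N2.N1=(alive,v0) N2.N2=(alive,v0)
Op 3: N2 marks N1=alive -> (alive,v1)
Op 4: N1 marks N2=suspect -> (suspect,v1)
Op 5: gossip N0<->N1 -> N0.N0=(alive,v1) N0.N1=(alive,v0) N0.N2=(suspect,v1) | N1.N0=(alive,v1) N1.N1=(alive,v0) N1.N2=(suspect,v1)
Op 6: gossip N0<->N1 -> N0.N0=(alive,v1) N0.N1=(alive,v0) N0.N2=(suspect,v1) | N1.N0=(alive,v1) N1.N1=(alive,v0) N1.N2=(suspect,v1)
Op 7: gossip N2<->N0 -> N2.N0=(alive,v1) N2.N1=(alive,v1) N2.N2=(suspect,v1) | N0.N0=(alive,v1) N0.N1=(alive,v1) N0.N2=(suspect,v1)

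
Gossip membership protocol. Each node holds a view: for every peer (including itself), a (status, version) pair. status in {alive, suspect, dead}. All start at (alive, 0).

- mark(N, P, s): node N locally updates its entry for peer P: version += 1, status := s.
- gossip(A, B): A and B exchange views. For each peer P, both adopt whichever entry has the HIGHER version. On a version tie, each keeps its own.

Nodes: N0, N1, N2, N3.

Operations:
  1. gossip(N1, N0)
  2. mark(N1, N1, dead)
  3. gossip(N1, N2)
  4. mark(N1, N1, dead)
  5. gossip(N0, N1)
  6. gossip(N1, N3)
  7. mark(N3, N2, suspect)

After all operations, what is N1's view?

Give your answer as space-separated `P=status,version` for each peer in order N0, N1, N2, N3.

Op 1: gossip N1<->N0 -> N1.N0=(alive,v0) N1.N1=(alive,v0) N1.N2=(alive,v0) N1.N3=(alive,v0) | N0.N0=(alive,v0) N0.N1=(alive,v0) N0.N2=(alive,v0) N0.N3=(alive,v0)
Op 2: N1 marks N1=dead -> (dead,v1)
Op 3: gossip N1<->N2 -> N1.N0=(alive,v0) N1.N1=(dead,v1) N1.N2=(alive,v0) N1.N3=(alive,v0) | N2.N0=(alive,v0) N2.N1=(dead,v1) N2.N2=(alive,v0) N2.N3=(alive,v0)
Op 4: N1 marks N1=dead -> (dead,v2)
Op 5: gossip N0<->N1 -> N0.N0=(alive,v0) N0.N1=(dead,v2) N0.N2=(alive,v0) N0.N3=(alive,v0) | N1.N0=(alive,v0) N1.N1=(dead,v2) N1.N2=(alive,v0) N1.N3=(alive,v0)
Op 6: gossip N1<->N3 -> N1.N0=(alive,v0) N1.N1=(dead,v2) N1.N2=(alive,v0) N1.N3=(alive,v0) | N3.N0=(alive,v0) N3.N1=(dead,v2) N3.N2=(alive,v0) N3.N3=(alive,v0)
Op 7: N3 marks N2=suspect -> (suspect,v1)

Answer: N0=alive,0 N1=dead,2 N2=alive,0 N3=alive,0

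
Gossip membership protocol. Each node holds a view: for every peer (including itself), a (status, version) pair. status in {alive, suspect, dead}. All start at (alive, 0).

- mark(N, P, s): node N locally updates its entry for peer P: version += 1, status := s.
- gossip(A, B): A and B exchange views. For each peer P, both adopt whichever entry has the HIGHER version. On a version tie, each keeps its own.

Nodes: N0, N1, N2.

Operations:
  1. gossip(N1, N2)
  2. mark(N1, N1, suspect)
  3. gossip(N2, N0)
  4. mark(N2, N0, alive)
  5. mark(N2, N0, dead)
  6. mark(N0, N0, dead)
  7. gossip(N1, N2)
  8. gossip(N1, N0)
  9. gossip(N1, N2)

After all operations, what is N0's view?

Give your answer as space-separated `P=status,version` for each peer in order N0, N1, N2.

Op 1: gossip N1<->N2 -> N1.N0=(alive,v0) N1.N1=(alive,v0) N1.N2=(alive,v0) | N2.N0=(alive,v0) N2.N1=(alive,v0) N2.N2=(alive,v0)
Op 2: N1 marks N1=suspect -> (suspect,v1)
Op 3: gossip N2<->N0 -> N2.N0=(alive,v0) N2.N1=(alive,v0) N2.N2=(alive,v0) | N0.N0=(alive,v0) N0.N1=(alive,v0) N0.N2=(alive,v0)
Op 4: N2 marks N0=alive -> (alive,v1)
Op 5: N2 marks N0=dead -> (dead,v2)
Op 6: N0 marks N0=dead -> (dead,v1)
Op 7: gossip N1<->N2 -> N1.N0=(dead,v2) N1.N1=(suspect,v1) N1.N2=(alive,v0) | N2.N0=(dead,v2) N2.N1=(suspect,v1) N2.N2=(alive,v0)
Op 8: gossip N1<->N0 -> N1.N0=(dead,v2) N1.N1=(suspect,v1) N1.N2=(alive,v0) | N0.N0=(dead,v2) N0.N1=(suspect,v1) N0.N2=(alive,v0)
Op 9: gossip N1<->N2 -> N1.N0=(dead,v2) N1.N1=(suspect,v1) N1.N2=(alive,v0) | N2.N0=(dead,v2) N2.N1=(suspect,v1) N2.N2=(alive,v0)

Answer: N0=dead,2 N1=suspect,1 N2=alive,0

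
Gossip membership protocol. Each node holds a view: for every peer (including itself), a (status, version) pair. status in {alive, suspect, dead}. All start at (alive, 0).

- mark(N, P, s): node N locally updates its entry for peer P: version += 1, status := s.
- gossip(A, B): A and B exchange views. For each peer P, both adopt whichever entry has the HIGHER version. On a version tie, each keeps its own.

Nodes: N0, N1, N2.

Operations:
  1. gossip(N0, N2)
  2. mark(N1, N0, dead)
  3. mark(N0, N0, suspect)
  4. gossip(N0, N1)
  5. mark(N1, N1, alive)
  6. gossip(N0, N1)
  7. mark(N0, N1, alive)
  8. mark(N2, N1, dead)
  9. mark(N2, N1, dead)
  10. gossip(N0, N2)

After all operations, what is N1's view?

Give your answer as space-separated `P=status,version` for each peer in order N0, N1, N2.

Answer: N0=dead,1 N1=alive,1 N2=alive,0

Derivation:
Op 1: gossip N0<->N2 -> N0.N0=(alive,v0) N0.N1=(alive,v0) N0.N2=(alive,v0) | N2.N0=(alive,v0) N2.N1=(alive,v0) N2.N2=(alive,v0)
Op 2: N1 marks N0=dead -> (dead,v1)
Op 3: N0 marks N0=suspect -> (suspect,v1)
Op 4: gossip N0<->N1 -> N0.N0=(suspect,v1) N0.N1=(alive,v0) N0.N2=(alive,v0) | N1.N0=(dead,v1) N1.N1=(alive,v0) N1.N2=(alive,v0)
Op 5: N1 marks N1=alive -> (alive,v1)
Op 6: gossip N0<->N1 -> N0.N0=(suspect,v1) N0.N1=(alive,v1) N0.N2=(alive,v0) | N1.N0=(dead,v1) N1.N1=(alive,v1) N1.N2=(alive,v0)
Op 7: N0 marks N1=alive -> (alive,v2)
Op 8: N2 marks N1=dead -> (dead,v1)
Op 9: N2 marks N1=dead -> (dead,v2)
Op 10: gossip N0<->N2 -> N0.N0=(suspect,v1) N0.N1=(alive,v2) N0.N2=(alive,v0) | N2.N0=(suspect,v1) N2.N1=(dead,v2) N2.N2=(alive,v0)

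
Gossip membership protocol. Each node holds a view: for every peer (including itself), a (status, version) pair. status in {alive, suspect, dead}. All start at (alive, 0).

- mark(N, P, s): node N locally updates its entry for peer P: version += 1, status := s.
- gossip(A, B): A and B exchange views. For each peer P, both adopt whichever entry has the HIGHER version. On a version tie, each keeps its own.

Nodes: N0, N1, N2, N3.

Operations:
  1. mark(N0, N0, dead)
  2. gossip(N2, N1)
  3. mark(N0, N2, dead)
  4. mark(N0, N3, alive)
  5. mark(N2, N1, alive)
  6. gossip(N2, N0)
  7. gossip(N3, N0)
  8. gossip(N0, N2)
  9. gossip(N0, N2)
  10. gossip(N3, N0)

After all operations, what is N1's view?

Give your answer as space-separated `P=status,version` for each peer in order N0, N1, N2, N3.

Op 1: N0 marks N0=dead -> (dead,v1)
Op 2: gossip N2<->N1 -> N2.N0=(alive,v0) N2.N1=(alive,v0) N2.N2=(alive,v0) N2.N3=(alive,v0) | N1.N0=(alive,v0) N1.N1=(alive,v0) N1.N2=(alive,v0) N1.N3=(alive,v0)
Op 3: N0 marks N2=dead -> (dead,v1)
Op 4: N0 marks N3=alive -> (alive,v1)
Op 5: N2 marks N1=alive -> (alive,v1)
Op 6: gossip N2<->N0 -> N2.N0=(dead,v1) N2.N1=(alive,v1) N2.N2=(dead,v1) N2.N3=(alive,v1) | N0.N0=(dead,v1) N0.N1=(alive,v1) N0.N2=(dead,v1) N0.N3=(alive,v1)
Op 7: gossip N3<->N0 -> N3.N0=(dead,v1) N3.N1=(alive,v1) N3.N2=(dead,v1) N3.N3=(alive,v1) | N0.N0=(dead,v1) N0.N1=(alive,v1) N0.N2=(dead,v1) N0.N3=(alive,v1)
Op 8: gossip N0<->N2 -> N0.N0=(dead,v1) N0.N1=(alive,v1) N0.N2=(dead,v1) N0.N3=(alive,v1) | N2.N0=(dead,v1) N2.N1=(alive,v1) N2.N2=(dead,v1) N2.N3=(alive,v1)
Op 9: gossip N0<->N2 -> N0.N0=(dead,v1) N0.N1=(alive,v1) N0.N2=(dead,v1) N0.N3=(alive,v1) | N2.N0=(dead,v1) N2.N1=(alive,v1) N2.N2=(dead,v1) N2.N3=(alive,v1)
Op 10: gossip N3<->N0 -> N3.N0=(dead,v1) N3.N1=(alive,v1) N3.N2=(dead,v1) N3.N3=(alive,v1) | N0.N0=(dead,v1) N0.N1=(alive,v1) N0.N2=(dead,v1) N0.N3=(alive,v1)

Answer: N0=alive,0 N1=alive,0 N2=alive,0 N3=alive,0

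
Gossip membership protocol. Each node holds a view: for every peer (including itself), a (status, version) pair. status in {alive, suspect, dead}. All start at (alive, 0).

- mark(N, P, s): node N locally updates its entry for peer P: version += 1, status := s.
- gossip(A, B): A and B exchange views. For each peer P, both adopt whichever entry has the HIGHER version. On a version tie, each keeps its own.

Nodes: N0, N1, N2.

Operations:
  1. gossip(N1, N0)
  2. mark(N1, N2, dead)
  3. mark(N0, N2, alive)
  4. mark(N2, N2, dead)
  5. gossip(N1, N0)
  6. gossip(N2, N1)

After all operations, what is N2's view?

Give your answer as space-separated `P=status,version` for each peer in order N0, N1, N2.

Answer: N0=alive,0 N1=alive,0 N2=dead,1

Derivation:
Op 1: gossip N1<->N0 -> N1.N0=(alive,v0) N1.N1=(alive,v0) N1.N2=(alive,v0) | N0.N0=(alive,v0) N0.N1=(alive,v0) N0.N2=(alive,v0)
Op 2: N1 marks N2=dead -> (dead,v1)
Op 3: N0 marks N2=alive -> (alive,v1)
Op 4: N2 marks N2=dead -> (dead,v1)
Op 5: gossip N1<->N0 -> N1.N0=(alive,v0) N1.N1=(alive,v0) N1.N2=(dead,v1) | N0.N0=(alive,v0) N0.N1=(alive,v0) N0.N2=(alive,v1)
Op 6: gossip N2<->N1 -> N2.N0=(alive,v0) N2.N1=(alive,v0) N2.N2=(dead,v1) | N1.N0=(alive,v0) N1.N1=(alive,v0) N1.N2=(dead,v1)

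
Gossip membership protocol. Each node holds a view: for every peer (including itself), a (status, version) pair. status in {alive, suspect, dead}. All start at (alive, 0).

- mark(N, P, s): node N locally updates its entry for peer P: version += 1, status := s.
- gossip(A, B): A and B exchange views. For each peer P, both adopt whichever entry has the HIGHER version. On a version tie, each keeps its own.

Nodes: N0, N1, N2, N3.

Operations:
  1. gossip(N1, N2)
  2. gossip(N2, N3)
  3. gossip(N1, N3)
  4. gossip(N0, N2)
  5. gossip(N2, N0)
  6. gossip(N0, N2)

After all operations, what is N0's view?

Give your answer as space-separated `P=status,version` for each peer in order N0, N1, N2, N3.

Answer: N0=alive,0 N1=alive,0 N2=alive,0 N3=alive,0

Derivation:
Op 1: gossip N1<->N2 -> N1.N0=(alive,v0) N1.N1=(alive,v0) N1.N2=(alive,v0) N1.N3=(alive,v0) | N2.N0=(alive,v0) N2.N1=(alive,v0) N2.N2=(alive,v0) N2.N3=(alive,v0)
Op 2: gossip N2<->N3 -> N2.N0=(alive,v0) N2.N1=(alive,v0) N2.N2=(alive,v0) N2.N3=(alive,v0) | N3.N0=(alive,v0) N3.N1=(alive,v0) N3.N2=(alive,v0) N3.N3=(alive,v0)
Op 3: gossip N1<->N3 -> N1.N0=(alive,v0) N1.N1=(alive,v0) N1.N2=(alive,v0) N1.N3=(alive,v0) | N3.N0=(alive,v0) N3.N1=(alive,v0) N3.N2=(alive,v0) N3.N3=(alive,v0)
Op 4: gossip N0<->N2 -> N0.N0=(alive,v0) N0.N1=(alive,v0) N0.N2=(alive,v0) N0.N3=(alive,v0) | N2.N0=(alive,v0) N2.N1=(alive,v0) N2.N2=(alive,v0) N2.N3=(alive,v0)
Op 5: gossip N2<->N0 -> N2.N0=(alive,v0) N2.N1=(alive,v0) N2.N2=(alive,v0) N2.N3=(alive,v0) | N0.N0=(alive,v0) N0.N1=(alive,v0) N0.N2=(alive,v0) N0.N3=(alive,v0)
Op 6: gossip N0<->N2 -> N0.N0=(alive,v0) N0.N1=(alive,v0) N0.N2=(alive,v0) N0.N3=(alive,v0) | N2.N0=(alive,v0) N2.N1=(alive,v0) N2.N2=(alive,v0) N2.N3=(alive,v0)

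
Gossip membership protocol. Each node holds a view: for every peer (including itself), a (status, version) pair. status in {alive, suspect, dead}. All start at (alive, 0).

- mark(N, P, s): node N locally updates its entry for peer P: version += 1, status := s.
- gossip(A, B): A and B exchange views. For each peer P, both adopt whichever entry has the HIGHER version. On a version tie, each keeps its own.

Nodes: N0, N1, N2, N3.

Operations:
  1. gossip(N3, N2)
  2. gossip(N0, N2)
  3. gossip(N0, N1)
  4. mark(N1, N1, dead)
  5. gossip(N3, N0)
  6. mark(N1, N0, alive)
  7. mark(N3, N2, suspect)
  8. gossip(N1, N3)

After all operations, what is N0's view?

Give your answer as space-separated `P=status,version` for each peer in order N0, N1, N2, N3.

Answer: N0=alive,0 N1=alive,0 N2=alive,0 N3=alive,0

Derivation:
Op 1: gossip N3<->N2 -> N3.N0=(alive,v0) N3.N1=(alive,v0) N3.N2=(alive,v0) N3.N3=(alive,v0) | N2.N0=(alive,v0) N2.N1=(alive,v0) N2.N2=(alive,v0) N2.N3=(alive,v0)
Op 2: gossip N0<->N2 -> N0.N0=(alive,v0) N0.N1=(alive,v0) N0.N2=(alive,v0) N0.N3=(alive,v0) | N2.N0=(alive,v0) N2.N1=(alive,v0) N2.N2=(alive,v0) N2.N3=(alive,v0)
Op 3: gossip N0<->N1 -> N0.N0=(alive,v0) N0.N1=(alive,v0) N0.N2=(alive,v0) N0.N3=(alive,v0) | N1.N0=(alive,v0) N1.N1=(alive,v0) N1.N2=(alive,v0) N1.N3=(alive,v0)
Op 4: N1 marks N1=dead -> (dead,v1)
Op 5: gossip N3<->N0 -> N3.N0=(alive,v0) N3.N1=(alive,v0) N3.N2=(alive,v0) N3.N3=(alive,v0) | N0.N0=(alive,v0) N0.N1=(alive,v0) N0.N2=(alive,v0) N0.N3=(alive,v0)
Op 6: N1 marks N0=alive -> (alive,v1)
Op 7: N3 marks N2=suspect -> (suspect,v1)
Op 8: gossip N1<->N3 -> N1.N0=(alive,v1) N1.N1=(dead,v1) N1.N2=(suspect,v1) N1.N3=(alive,v0) | N3.N0=(alive,v1) N3.N1=(dead,v1) N3.N2=(suspect,v1) N3.N3=(alive,v0)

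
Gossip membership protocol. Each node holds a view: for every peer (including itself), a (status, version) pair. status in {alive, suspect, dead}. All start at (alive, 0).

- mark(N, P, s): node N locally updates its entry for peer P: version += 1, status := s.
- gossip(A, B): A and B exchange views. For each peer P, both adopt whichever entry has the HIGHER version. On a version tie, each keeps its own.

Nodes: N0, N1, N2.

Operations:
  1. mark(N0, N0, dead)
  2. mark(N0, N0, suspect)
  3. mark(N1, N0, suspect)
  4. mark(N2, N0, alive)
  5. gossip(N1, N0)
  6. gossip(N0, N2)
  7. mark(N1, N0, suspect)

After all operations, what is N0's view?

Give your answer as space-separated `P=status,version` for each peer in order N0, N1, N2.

Op 1: N0 marks N0=dead -> (dead,v1)
Op 2: N0 marks N0=suspect -> (suspect,v2)
Op 3: N1 marks N0=suspect -> (suspect,v1)
Op 4: N2 marks N0=alive -> (alive,v1)
Op 5: gossip N1<->N0 -> N1.N0=(suspect,v2) N1.N1=(alive,v0) N1.N2=(alive,v0) | N0.N0=(suspect,v2) N0.N1=(alive,v0) N0.N2=(alive,v0)
Op 6: gossip N0<->N2 -> N0.N0=(suspect,v2) N0.N1=(alive,v0) N0.N2=(alive,v0) | N2.N0=(suspect,v2) N2.N1=(alive,v0) N2.N2=(alive,v0)
Op 7: N1 marks N0=suspect -> (suspect,v3)

Answer: N0=suspect,2 N1=alive,0 N2=alive,0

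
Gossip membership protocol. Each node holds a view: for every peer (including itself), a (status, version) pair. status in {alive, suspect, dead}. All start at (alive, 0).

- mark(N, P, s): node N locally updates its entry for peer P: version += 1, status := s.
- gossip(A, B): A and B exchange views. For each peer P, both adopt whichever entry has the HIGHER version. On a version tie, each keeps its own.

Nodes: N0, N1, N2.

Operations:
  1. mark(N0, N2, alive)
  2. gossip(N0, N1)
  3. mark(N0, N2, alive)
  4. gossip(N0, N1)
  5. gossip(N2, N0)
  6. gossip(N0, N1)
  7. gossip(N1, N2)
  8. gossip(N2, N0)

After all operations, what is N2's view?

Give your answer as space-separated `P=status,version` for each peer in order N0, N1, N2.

Answer: N0=alive,0 N1=alive,0 N2=alive,2

Derivation:
Op 1: N0 marks N2=alive -> (alive,v1)
Op 2: gossip N0<->N1 -> N0.N0=(alive,v0) N0.N1=(alive,v0) N0.N2=(alive,v1) | N1.N0=(alive,v0) N1.N1=(alive,v0) N1.N2=(alive,v1)
Op 3: N0 marks N2=alive -> (alive,v2)
Op 4: gossip N0<->N1 -> N0.N0=(alive,v0) N0.N1=(alive,v0) N0.N2=(alive,v2) | N1.N0=(alive,v0) N1.N1=(alive,v0) N1.N2=(alive,v2)
Op 5: gossip N2<->N0 -> N2.N0=(alive,v0) N2.N1=(alive,v0) N2.N2=(alive,v2) | N0.N0=(alive,v0) N0.N1=(alive,v0) N0.N2=(alive,v2)
Op 6: gossip N0<->N1 -> N0.N0=(alive,v0) N0.N1=(alive,v0) N0.N2=(alive,v2) | N1.N0=(alive,v0) N1.N1=(alive,v0) N1.N2=(alive,v2)
Op 7: gossip N1<->N2 -> N1.N0=(alive,v0) N1.N1=(alive,v0) N1.N2=(alive,v2) | N2.N0=(alive,v0) N2.N1=(alive,v0) N2.N2=(alive,v2)
Op 8: gossip N2<->N0 -> N2.N0=(alive,v0) N2.N1=(alive,v0) N2.N2=(alive,v2) | N0.N0=(alive,v0) N0.N1=(alive,v0) N0.N2=(alive,v2)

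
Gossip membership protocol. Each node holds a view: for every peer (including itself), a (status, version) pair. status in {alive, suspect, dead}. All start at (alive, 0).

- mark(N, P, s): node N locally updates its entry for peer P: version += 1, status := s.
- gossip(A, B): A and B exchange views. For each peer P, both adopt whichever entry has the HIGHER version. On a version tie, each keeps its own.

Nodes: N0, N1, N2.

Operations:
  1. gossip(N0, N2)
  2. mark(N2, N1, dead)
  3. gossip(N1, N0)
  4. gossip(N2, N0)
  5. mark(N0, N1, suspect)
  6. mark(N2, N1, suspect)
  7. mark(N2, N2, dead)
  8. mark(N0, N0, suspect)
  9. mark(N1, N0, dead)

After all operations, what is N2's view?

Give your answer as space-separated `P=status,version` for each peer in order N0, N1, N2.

Answer: N0=alive,0 N1=suspect,2 N2=dead,1

Derivation:
Op 1: gossip N0<->N2 -> N0.N0=(alive,v0) N0.N1=(alive,v0) N0.N2=(alive,v0) | N2.N0=(alive,v0) N2.N1=(alive,v0) N2.N2=(alive,v0)
Op 2: N2 marks N1=dead -> (dead,v1)
Op 3: gossip N1<->N0 -> N1.N0=(alive,v0) N1.N1=(alive,v0) N1.N2=(alive,v0) | N0.N0=(alive,v0) N0.N1=(alive,v0) N0.N2=(alive,v0)
Op 4: gossip N2<->N0 -> N2.N0=(alive,v0) N2.N1=(dead,v1) N2.N2=(alive,v0) | N0.N0=(alive,v0) N0.N1=(dead,v1) N0.N2=(alive,v0)
Op 5: N0 marks N1=suspect -> (suspect,v2)
Op 6: N2 marks N1=suspect -> (suspect,v2)
Op 7: N2 marks N2=dead -> (dead,v1)
Op 8: N0 marks N0=suspect -> (suspect,v1)
Op 9: N1 marks N0=dead -> (dead,v1)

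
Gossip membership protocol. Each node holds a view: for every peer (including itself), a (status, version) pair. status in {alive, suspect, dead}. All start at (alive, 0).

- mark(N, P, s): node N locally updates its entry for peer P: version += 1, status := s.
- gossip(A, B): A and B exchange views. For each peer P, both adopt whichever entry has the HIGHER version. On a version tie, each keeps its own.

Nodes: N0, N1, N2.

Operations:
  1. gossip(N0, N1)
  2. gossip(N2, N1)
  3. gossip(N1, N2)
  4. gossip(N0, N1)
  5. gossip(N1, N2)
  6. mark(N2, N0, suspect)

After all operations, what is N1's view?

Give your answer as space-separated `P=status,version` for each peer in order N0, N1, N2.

Op 1: gossip N0<->N1 -> N0.N0=(alive,v0) N0.N1=(alive,v0) N0.N2=(alive,v0) | N1.N0=(alive,v0) N1.N1=(alive,v0) N1.N2=(alive,v0)
Op 2: gossip N2<->N1 -> N2.N0=(alive,v0) N2.N1=(alive,v0) N2.N2=(alive,v0) | N1.N0=(alive,v0) N1.N1=(alive,v0) N1.N2=(alive,v0)
Op 3: gossip N1<->N2 -> N1.N0=(alive,v0) N1.N1=(alive,v0) N1.N2=(alive,v0) | N2.N0=(alive,v0) N2.N1=(alive,v0) N2.N2=(alive,v0)
Op 4: gossip N0<->N1 -> N0.N0=(alive,v0) N0.N1=(alive,v0) N0.N2=(alive,v0) | N1.N0=(alive,v0) N1.N1=(alive,v0) N1.N2=(alive,v0)
Op 5: gossip N1<->N2 -> N1.N0=(alive,v0) N1.N1=(alive,v0) N1.N2=(alive,v0) | N2.N0=(alive,v0) N2.N1=(alive,v0) N2.N2=(alive,v0)
Op 6: N2 marks N0=suspect -> (suspect,v1)

Answer: N0=alive,0 N1=alive,0 N2=alive,0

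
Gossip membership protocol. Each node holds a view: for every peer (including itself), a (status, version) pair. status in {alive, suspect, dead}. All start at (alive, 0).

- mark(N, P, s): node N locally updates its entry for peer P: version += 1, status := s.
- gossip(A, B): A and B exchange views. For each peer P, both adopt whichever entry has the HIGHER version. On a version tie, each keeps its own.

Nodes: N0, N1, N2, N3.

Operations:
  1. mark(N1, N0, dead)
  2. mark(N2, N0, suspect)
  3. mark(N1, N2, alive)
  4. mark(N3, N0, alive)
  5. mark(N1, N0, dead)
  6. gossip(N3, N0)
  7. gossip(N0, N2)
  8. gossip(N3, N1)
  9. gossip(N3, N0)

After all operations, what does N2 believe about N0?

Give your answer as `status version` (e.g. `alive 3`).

Answer: suspect 1

Derivation:
Op 1: N1 marks N0=dead -> (dead,v1)
Op 2: N2 marks N0=suspect -> (suspect,v1)
Op 3: N1 marks N2=alive -> (alive,v1)
Op 4: N3 marks N0=alive -> (alive,v1)
Op 5: N1 marks N0=dead -> (dead,v2)
Op 6: gossip N3<->N0 -> N3.N0=(alive,v1) N3.N1=(alive,v0) N3.N2=(alive,v0) N3.N3=(alive,v0) | N0.N0=(alive,v1) N0.N1=(alive,v0) N0.N2=(alive,v0) N0.N3=(alive,v0)
Op 7: gossip N0<->N2 -> N0.N0=(alive,v1) N0.N1=(alive,v0) N0.N2=(alive,v0) N0.N3=(alive,v0) | N2.N0=(suspect,v1) N2.N1=(alive,v0) N2.N2=(alive,v0) N2.N3=(alive,v0)
Op 8: gossip N3<->N1 -> N3.N0=(dead,v2) N3.N1=(alive,v0) N3.N2=(alive,v1) N3.N3=(alive,v0) | N1.N0=(dead,v2) N1.N1=(alive,v0) N1.N2=(alive,v1) N1.N3=(alive,v0)
Op 9: gossip N3<->N0 -> N3.N0=(dead,v2) N3.N1=(alive,v0) N3.N2=(alive,v1) N3.N3=(alive,v0) | N0.N0=(dead,v2) N0.N1=(alive,v0) N0.N2=(alive,v1) N0.N3=(alive,v0)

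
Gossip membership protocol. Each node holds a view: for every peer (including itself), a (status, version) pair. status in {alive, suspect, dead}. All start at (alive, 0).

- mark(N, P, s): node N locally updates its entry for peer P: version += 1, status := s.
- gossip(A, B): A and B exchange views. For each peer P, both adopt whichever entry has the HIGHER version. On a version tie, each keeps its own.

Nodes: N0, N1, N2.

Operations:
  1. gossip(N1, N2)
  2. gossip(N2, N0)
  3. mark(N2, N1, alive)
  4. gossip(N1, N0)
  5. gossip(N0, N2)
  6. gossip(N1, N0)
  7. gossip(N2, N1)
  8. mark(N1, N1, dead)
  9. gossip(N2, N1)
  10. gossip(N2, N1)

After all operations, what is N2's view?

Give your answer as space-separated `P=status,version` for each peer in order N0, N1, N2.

Answer: N0=alive,0 N1=dead,2 N2=alive,0

Derivation:
Op 1: gossip N1<->N2 -> N1.N0=(alive,v0) N1.N1=(alive,v0) N1.N2=(alive,v0) | N2.N0=(alive,v0) N2.N1=(alive,v0) N2.N2=(alive,v0)
Op 2: gossip N2<->N0 -> N2.N0=(alive,v0) N2.N1=(alive,v0) N2.N2=(alive,v0) | N0.N0=(alive,v0) N0.N1=(alive,v0) N0.N2=(alive,v0)
Op 3: N2 marks N1=alive -> (alive,v1)
Op 4: gossip N1<->N0 -> N1.N0=(alive,v0) N1.N1=(alive,v0) N1.N2=(alive,v0) | N0.N0=(alive,v0) N0.N1=(alive,v0) N0.N2=(alive,v0)
Op 5: gossip N0<->N2 -> N0.N0=(alive,v0) N0.N1=(alive,v1) N0.N2=(alive,v0) | N2.N0=(alive,v0) N2.N1=(alive,v1) N2.N2=(alive,v0)
Op 6: gossip N1<->N0 -> N1.N0=(alive,v0) N1.N1=(alive,v1) N1.N2=(alive,v0) | N0.N0=(alive,v0) N0.N1=(alive,v1) N0.N2=(alive,v0)
Op 7: gossip N2<->N1 -> N2.N0=(alive,v0) N2.N1=(alive,v1) N2.N2=(alive,v0) | N1.N0=(alive,v0) N1.N1=(alive,v1) N1.N2=(alive,v0)
Op 8: N1 marks N1=dead -> (dead,v2)
Op 9: gossip N2<->N1 -> N2.N0=(alive,v0) N2.N1=(dead,v2) N2.N2=(alive,v0) | N1.N0=(alive,v0) N1.N1=(dead,v2) N1.N2=(alive,v0)
Op 10: gossip N2<->N1 -> N2.N0=(alive,v0) N2.N1=(dead,v2) N2.N2=(alive,v0) | N1.N0=(alive,v0) N1.N1=(dead,v2) N1.N2=(alive,v0)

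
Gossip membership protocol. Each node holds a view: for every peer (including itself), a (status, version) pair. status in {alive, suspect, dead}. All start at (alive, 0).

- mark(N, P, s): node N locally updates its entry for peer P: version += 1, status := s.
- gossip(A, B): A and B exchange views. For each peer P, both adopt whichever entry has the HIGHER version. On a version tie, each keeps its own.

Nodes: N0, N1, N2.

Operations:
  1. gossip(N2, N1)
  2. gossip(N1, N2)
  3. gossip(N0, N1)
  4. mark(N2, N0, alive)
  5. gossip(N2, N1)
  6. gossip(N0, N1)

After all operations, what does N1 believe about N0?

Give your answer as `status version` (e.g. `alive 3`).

Op 1: gossip N2<->N1 -> N2.N0=(alive,v0) N2.N1=(alive,v0) N2.N2=(alive,v0) | N1.N0=(alive,v0) N1.N1=(alive,v0) N1.N2=(alive,v0)
Op 2: gossip N1<->N2 -> N1.N0=(alive,v0) N1.N1=(alive,v0) N1.N2=(alive,v0) | N2.N0=(alive,v0) N2.N1=(alive,v0) N2.N2=(alive,v0)
Op 3: gossip N0<->N1 -> N0.N0=(alive,v0) N0.N1=(alive,v0) N0.N2=(alive,v0) | N1.N0=(alive,v0) N1.N1=(alive,v0) N1.N2=(alive,v0)
Op 4: N2 marks N0=alive -> (alive,v1)
Op 5: gossip N2<->N1 -> N2.N0=(alive,v1) N2.N1=(alive,v0) N2.N2=(alive,v0) | N1.N0=(alive,v1) N1.N1=(alive,v0) N1.N2=(alive,v0)
Op 6: gossip N0<->N1 -> N0.N0=(alive,v1) N0.N1=(alive,v0) N0.N2=(alive,v0) | N1.N0=(alive,v1) N1.N1=(alive,v0) N1.N2=(alive,v0)

Answer: alive 1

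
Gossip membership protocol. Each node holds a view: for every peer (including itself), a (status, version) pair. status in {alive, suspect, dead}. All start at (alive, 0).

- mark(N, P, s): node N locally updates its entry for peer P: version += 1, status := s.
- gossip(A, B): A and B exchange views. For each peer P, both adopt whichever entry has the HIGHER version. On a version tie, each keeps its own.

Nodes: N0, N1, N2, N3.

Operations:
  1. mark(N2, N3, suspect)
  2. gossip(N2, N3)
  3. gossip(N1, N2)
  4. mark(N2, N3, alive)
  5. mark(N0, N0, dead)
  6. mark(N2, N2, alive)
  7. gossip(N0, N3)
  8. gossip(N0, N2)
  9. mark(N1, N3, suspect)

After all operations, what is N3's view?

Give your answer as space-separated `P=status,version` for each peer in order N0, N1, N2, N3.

Op 1: N2 marks N3=suspect -> (suspect,v1)
Op 2: gossip N2<->N3 -> N2.N0=(alive,v0) N2.N1=(alive,v0) N2.N2=(alive,v0) N2.N3=(suspect,v1) | N3.N0=(alive,v0) N3.N1=(alive,v0) N3.N2=(alive,v0) N3.N3=(suspect,v1)
Op 3: gossip N1<->N2 -> N1.N0=(alive,v0) N1.N1=(alive,v0) N1.N2=(alive,v0) N1.N3=(suspect,v1) | N2.N0=(alive,v0) N2.N1=(alive,v0) N2.N2=(alive,v0) N2.N3=(suspect,v1)
Op 4: N2 marks N3=alive -> (alive,v2)
Op 5: N0 marks N0=dead -> (dead,v1)
Op 6: N2 marks N2=alive -> (alive,v1)
Op 7: gossip N0<->N3 -> N0.N0=(dead,v1) N0.N1=(alive,v0) N0.N2=(alive,v0) N0.N3=(suspect,v1) | N3.N0=(dead,v1) N3.N1=(alive,v0) N3.N2=(alive,v0) N3.N3=(suspect,v1)
Op 8: gossip N0<->N2 -> N0.N0=(dead,v1) N0.N1=(alive,v0) N0.N2=(alive,v1) N0.N3=(alive,v2) | N2.N0=(dead,v1) N2.N1=(alive,v0) N2.N2=(alive,v1) N2.N3=(alive,v2)
Op 9: N1 marks N3=suspect -> (suspect,v2)

Answer: N0=dead,1 N1=alive,0 N2=alive,0 N3=suspect,1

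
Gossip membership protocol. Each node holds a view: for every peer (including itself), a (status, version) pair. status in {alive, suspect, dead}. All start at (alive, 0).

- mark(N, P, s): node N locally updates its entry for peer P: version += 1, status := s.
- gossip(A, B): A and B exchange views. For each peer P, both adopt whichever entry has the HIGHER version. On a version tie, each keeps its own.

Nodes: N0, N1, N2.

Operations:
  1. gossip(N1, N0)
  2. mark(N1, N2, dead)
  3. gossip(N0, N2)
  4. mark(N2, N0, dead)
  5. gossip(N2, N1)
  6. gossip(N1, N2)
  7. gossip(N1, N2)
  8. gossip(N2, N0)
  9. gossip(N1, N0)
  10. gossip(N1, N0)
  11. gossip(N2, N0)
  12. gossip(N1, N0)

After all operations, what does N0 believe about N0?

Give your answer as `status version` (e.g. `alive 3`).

Op 1: gossip N1<->N0 -> N1.N0=(alive,v0) N1.N1=(alive,v0) N1.N2=(alive,v0) | N0.N0=(alive,v0) N0.N1=(alive,v0) N0.N2=(alive,v0)
Op 2: N1 marks N2=dead -> (dead,v1)
Op 3: gossip N0<->N2 -> N0.N0=(alive,v0) N0.N1=(alive,v0) N0.N2=(alive,v0) | N2.N0=(alive,v0) N2.N1=(alive,v0) N2.N2=(alive,v0)
Op 4: N2 marks N0=dead -> (dead,v1)
Op 5: gossip N2<->N1 -> N2.N0=(dead,v1) N2.N1=(alive,v0) N2.N2=(dead,v1) | N1.N0=(dead,v1) N1.N1=(alive,v0) N1.N2=(dead,v1)
Op 6: gossip N1<->N2 -> N1.N0=(dead,v1) N1.N1=(alive,v0) N1.N2=(dead,v1) | N2.N0=(dead,v1) N2.N1=(alive,v0) N2.N2=(dead,v1)
Op 7: gossip N1<->N2 -> N1.N0=(dead,v1) N1.N1=(alive,v0) N1.N2=(dead,v1) | N2.N0=(dead,v1) N2.N1=(alive,v0) N2.N2=(dead,v1)
Op 8: gossip N2<->N0 -> N2.N0=(dead,v1) N2.N1=(alive,v0) N2.N2=(dead,v1) | N0.N0=(dead,v1) N0.N1=(alive,v0) N0.N2=(dead,v1)
Op 9: gossip N1<->N0 -> N1.N0=(dead,v1) N1.N1=(alive,v0) N1.N2=(dead,v1) | N0.N0=(dead,v1) N0.N1=(alive,v0) N0.N2=(dead,v1)
Op 10: gossip N1<->N0 -> N1.N0=(dead,v1) N1.N1=(alive,v0) N1.N2=(dead,v1) | N0.N0=(dead,v1) N0.N1=(alive,v0) N0.N2=(dead,v1)
Op 11: gossip N2<->N0 -> N2.N0=(dead,v1) N2.N1=(alive,v0) N2.N2=(dead,v1) | N0.N0=(dead,v1) N0.N1=(alive,v0) N0.N2=(dead,v1)
Op 12: gossip N1<->N0 -> N1.N0=(dead,v1) N1.N1=(alive,v0) N1.N2=(dead,v1) | N0.N0=(dead,v1) N0.N1=(alive,v0) N0.N2=(dead,v1)

Answer: dead 1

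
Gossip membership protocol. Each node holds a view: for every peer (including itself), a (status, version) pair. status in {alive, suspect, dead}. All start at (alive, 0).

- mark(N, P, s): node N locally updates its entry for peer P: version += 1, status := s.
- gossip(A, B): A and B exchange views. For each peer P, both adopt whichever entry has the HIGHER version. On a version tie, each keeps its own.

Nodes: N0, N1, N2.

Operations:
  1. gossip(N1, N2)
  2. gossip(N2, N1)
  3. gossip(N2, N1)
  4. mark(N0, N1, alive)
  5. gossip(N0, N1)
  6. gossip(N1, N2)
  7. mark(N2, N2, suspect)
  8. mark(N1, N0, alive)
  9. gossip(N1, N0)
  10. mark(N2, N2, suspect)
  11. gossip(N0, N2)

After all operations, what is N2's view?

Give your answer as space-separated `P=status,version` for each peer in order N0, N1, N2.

Op 1: gossip N1<->N2 -> N1.N0=(alive,v0) N1.N1=(alive,v0) N1.N2=(alive,v0) | N2.N0=(alive,v0) N2.N1=(alive,v0) N2.N2=(alive,v0)
Op 2: gossip N2<->N1 -> N2.N0=(alive,v0) N2.N1=(alive,v0) N2.N2=(alive,v0) | N1.N0=(alive,v0) N1.N1=(alive,v0) N1.N2=(alive,v0)
Op 3: gossip N2<->N1 -> N2.N0=(alive,v0) N2.N1=(alive,v0) N2.N2=(alive,v0) | N1.N0=(alive,v0) N1.N1=(alive,v0) N1.N2=(alive,v0)
Op 4: N0 marks N1=alive -> (alive,v1)
Op 5: gossip N0<->N1 -> N0.N0=(alive,v0) N0.N1=(alive,v1) N0.N2=(alive,v0) | N1.N0=(alive,v0) N1.N1=(alive,v1) N1.N2=(alive,v0)
Op 6: gossip N1<->N2 -> N1.N0=(alive,v0) N1.N1=(alive,v1) N1.N2=(alive,v0) | N2.N0=(alive,v0) N2.N1=(alive,v1) N2.N2=(alive,v0)
Op 7: N2 marks N2=suspect -> (suspect,v1)
Op 8: N1 marks N0=alive -> (alive,v1)
Op 9: gossip N1<->N0 -> N1.N0=(alive,v1) N1.N1=(alive,v1) N1.N2=(alive,v0) | N0.N0=(alive,v1) N0.N1=(alive,v1) N0.N2=(alive,v0)
Op 10: N2 marks N2=suspect -> (suspect,v2)
Op 11: gossip N0<->N2 -> N0.N0=(alive,v1) N0.N1=(alive,v1) N0.N2=(suspect,v2) | N2.N0=(alive,v1) N2.N1=(alive,v1) N2.N2=(suspect,v2)

Answer: N0=alive,1 N1=alive,1 N2=suspect,2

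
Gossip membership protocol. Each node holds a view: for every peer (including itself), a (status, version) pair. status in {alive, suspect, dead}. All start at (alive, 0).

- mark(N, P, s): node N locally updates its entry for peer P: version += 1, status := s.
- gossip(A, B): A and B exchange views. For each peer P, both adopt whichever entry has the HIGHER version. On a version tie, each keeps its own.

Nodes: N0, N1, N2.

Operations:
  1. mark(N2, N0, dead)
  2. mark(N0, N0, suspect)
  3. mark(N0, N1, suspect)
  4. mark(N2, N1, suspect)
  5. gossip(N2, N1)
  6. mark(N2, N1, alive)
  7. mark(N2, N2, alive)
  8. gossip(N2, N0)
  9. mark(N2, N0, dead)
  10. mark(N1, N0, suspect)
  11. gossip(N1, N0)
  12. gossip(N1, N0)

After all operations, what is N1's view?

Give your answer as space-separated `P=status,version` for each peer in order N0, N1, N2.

Answer: N0=suspect,2 N1=alive,2 N2=alive,1

Derivation:
Op 1: N2 marks N0=dead -> (dead,v1)
Op 2: N0 marks N0=suspect -> (suspect,v1)
Op 3: N0 marks N1=suspect -> (suspect,v1)
Op 4: N2 marks N1=suspect -> (suspect,v1)
Op 5: gossip N2<->N1 -> N2.N0=(dead,v1) N2.N1=(suspect,v1) N2.N2=(alive,v0) | N1.N0=(dead,v1) N1.N1=(suspect,v1) N1.N2=(alive,v0)
Op 6: N2 marks N1=alive -> (alive,v2)
Op 7: N2 marks N2=alive -> (alive,v1)
Op 8: gossip N2<->N0 -> N2.N0=(dead,v1) N2.N1=(alive,v2) N2.N2=(alive,v1) | N0.N0=(suspect,v1) N0.N1=(alive,v2) N0.N2=(alive,v1)
Op 9: N2 marks N0=dead -> (dead,v2)
Op 10: N1 marks N0=suspect -> (suspect,v2)
Op 11: gossip N1<->N0 -> N1.N0=(suspect,v2) N1.N1=(alive,v2) N1.N2=(alive,v1) | N0.N0=(suspect,v2) N0.N1=(alive,v2) N0.N2=(alive,v1)
Op 12: gossip N1<->N0 -> N1.N0=(suspect,v2) N1.N1=(alive,v2) N1.N2=(alive,v1) | N0.N0=(suspect,v2) N0.N1=(alive,v2) N0.N2=(alive,v1)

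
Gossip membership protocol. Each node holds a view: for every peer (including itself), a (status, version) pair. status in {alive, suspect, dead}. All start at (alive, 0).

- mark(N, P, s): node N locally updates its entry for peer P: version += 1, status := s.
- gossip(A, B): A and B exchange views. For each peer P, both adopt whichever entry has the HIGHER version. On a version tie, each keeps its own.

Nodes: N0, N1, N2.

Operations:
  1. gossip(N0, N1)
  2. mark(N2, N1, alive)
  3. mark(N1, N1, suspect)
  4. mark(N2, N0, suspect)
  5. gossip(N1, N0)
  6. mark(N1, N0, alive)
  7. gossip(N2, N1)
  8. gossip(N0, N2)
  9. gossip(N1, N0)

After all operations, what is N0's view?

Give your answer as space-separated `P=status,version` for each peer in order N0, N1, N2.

Answer: N0=suspect,1 N1=suspect,1 N2=alive,0

Derivation:
Op 1: gossip N0<->N1 -> N0.N0=(alive,v0) N0.N1=(alive,v0) N0.N2=(alive,v0) | N1.N0=(alive,v0) N1.N1=(alive,v0) N1.N2=(alive,v0)
Op 2: N2 marks N1=alive -> (alive,v1)
Op 3: N1 marks N1=suspect -> (suspect,v1)
Op 4: N2 marks N0=suspect -> (suspect,v1)
Op 5: gossip N1<->N0 -> N1.N0=(alive,v0) N1.N1=(suspect,v1) N1.N2=(alive,v0) | N0.N0=(alive,v0) N0.N1=(suspect,v1) N0.N2=(alive,v0)
Op 6: N1 marks N0=alive -> (alive,v1)
Op 7: gossip N2<->N1 -> N2.N0=(suspect,v1) N2.N1=(alive,v1) N2.N2=(alive,v0) | N1.N0=(alive,v1) N1.N1=(suspect,v1) N1.N2=(alive,v0)
Op 8: gossip N0<->N2 -> N0.N0=(suspect,v1) N0.N1=(suspect,v1) N0.N2=(alive,v0) | N2.N0=(suspect,v1) N2.N1=(alive,v1) N2.N2=(alive,v0)
Op 9: gossip N1<->N0 -> N1.N0=(alive,v1) N1.N1=(suspect,v1) N1.N2=(alive,v0) | N0.N0=(suspect,v1) N0.N1=(suspect,v1) N0.N2=(alive,v0)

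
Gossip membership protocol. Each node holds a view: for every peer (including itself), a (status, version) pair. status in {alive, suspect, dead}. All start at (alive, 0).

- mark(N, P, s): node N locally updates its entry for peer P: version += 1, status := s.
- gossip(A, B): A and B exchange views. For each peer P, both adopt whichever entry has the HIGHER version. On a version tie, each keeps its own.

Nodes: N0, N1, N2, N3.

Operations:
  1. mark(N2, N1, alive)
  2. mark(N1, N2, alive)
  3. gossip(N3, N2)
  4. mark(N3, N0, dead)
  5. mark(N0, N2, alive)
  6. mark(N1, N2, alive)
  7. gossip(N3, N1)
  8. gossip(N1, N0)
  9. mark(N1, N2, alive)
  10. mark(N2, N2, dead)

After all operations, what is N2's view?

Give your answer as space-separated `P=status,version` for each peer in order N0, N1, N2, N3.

Answer: N0=alive,0 N1=alive,1 N2=dead,1 N3=alive,0

Derivation:
Op 1: N2 marks N1=alive -> (alive,v1)
Op 2: N1 marks N2=alive -> (alive,v1)
Op 3: gossip N3<->N2 -> N3.N0=(alive,v0) N3.N1=(alive,v1) N3.N2=(alive,v0) N3.N3=(alive,v0) | N2.N0=(alive,v0) N2.N1=(alive,v1) N2.N2=(alive,v0) N2.N3=(alive,v0)
Op 4: N3 marks N0=dead -> (dead,v1)
Op 5: N0 marks N2=alive -> (alive,v1)
Op 6: N1 marks N2=alive -> (alive,v2)
Op 7: gossip N3<->N1 -> N3.N0=(dead,v1) N3.N1=(alive,v1) N3.N2=(alive,v2) N3.N3=(alive,v0) | N1.N0=(dead,v1) N1.N1=(alive,v1) N1.N2=(alive,v2) N1.N3=(alive,v0)
Op 8: gossip N1<->N0 -> N1.N0=(dead,v1) N1.N1=(alive,v1) N1.N2=(alive,v2) N1.N3=(alive,v0) | N0.N0=(dead,v1) N0.N1=(alive,v1) N0.N2=(alive,v2) N0.N3=(alive,v0)
Op 9: N1 marks N2=alive -> (alive,v3)
Op 10: N2 marks N2=dead -> (dead,v1)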